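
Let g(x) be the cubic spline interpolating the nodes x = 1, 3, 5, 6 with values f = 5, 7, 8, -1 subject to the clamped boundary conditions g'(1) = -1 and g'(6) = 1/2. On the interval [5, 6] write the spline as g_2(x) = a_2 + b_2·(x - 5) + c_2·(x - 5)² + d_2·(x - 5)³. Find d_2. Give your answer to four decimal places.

Let M_i = g''(x_i). Step sizes h_i = 2, 2, 1; slopes of the chords Δ_i = (y_(i+1) - y_i)/h_i = 1, 1/2, -9.
  2·M_0 + 8·M_1 + 2·M_2 = 6(Δ_1 - Δ_0) = -3
  2·M_1 + 6·M_2 + 1·M_3 = 6(Δ_2 - Δ_1) = -57
Clamped end conditions give two more equations: 2h_0·M_0 + h_0·M_1 = 6(Δ_0 - g'(1)) = 12 and h_2·M_2 + 2h_2·M_3 = 6(g'(6) - Δ_2) = 57.
Solving: M_0 = 57/46, M_1 = 81/23, M_2 = -387/23, M_3 = 849/23.
On [5, 6], with g_2(x) = a_2 + b_2·(x - 5) + c_2·(x - 5)² + d_2·(x - 5)³: c_2 = M_2/2 = -387/46, d_2 = (M_3 - M_2)/(6h_2) = 206/23, b_2 = Δ_2 - h_2(2M_2 + M_3)/6 = -439/46.

8.9565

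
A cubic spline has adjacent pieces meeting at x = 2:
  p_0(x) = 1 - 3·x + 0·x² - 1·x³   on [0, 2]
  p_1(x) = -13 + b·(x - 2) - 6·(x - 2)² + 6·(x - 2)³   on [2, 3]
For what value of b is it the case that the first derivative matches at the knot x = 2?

p_0'(x) = -3 + 0·x - 3·x², so p_0'(2) = -15. On the right, p_1'(2) = b, so b = -15.

-15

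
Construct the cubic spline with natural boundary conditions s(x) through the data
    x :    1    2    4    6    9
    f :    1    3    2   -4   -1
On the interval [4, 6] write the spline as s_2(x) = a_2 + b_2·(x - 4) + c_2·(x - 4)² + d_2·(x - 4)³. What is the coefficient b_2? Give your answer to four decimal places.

With M_i denoting the second derivative at x_i, h_i = 1, 2, 2, 3, and Δ_i = (y_(i+1) − y_i)/h_i = 2, -1/2, -3, 1:
  1·M_0 + 6·M_1 + 2·M_2 = 6(Δ_1 - Δ_0) = -15
  2·M_1 + 8·M_2 + 2·M_3 = 6(Δ_2 - Δ_1) = -15
  2·M_2 + 10·M_3 + 3·M_4 = 6(Δ_3 - Δ_2) = 24
Natural end conditions: M_0 = M_4 = 0.
Forward elimination and back-substitution give M_0 = 0, M_1 = -93/52, M_2 = -111/52, M_3 = 147/52, M_4 = 0.
On [4, 6], with s_2(x) = a_2 + b_2·(x - 4) + c_2·(x - 4)² + d_2·(x - 4)³: c_2 = M_2/2 = -111/104, d_2 = (M_3 - M_2)/(6h_2) = 43/104, b_2 = Δ_2 - h_2(2M_2 + M_3)/6 = -131/52.

-2.5192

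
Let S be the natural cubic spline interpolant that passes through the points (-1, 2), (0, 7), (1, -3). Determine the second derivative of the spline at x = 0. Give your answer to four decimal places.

Write M_i for S''(x_i). With h_i = 1, 1 and divided differences Δ_i = 5, -10, the continuity of S' gives the tridiagonal system
  1·M_0 + 4·M_1 + 1·M_2 = 6(Δ_1 - Δ_0) = -90
Natural end conditions: M_0 = M_2 = 0.
Solving the tridiagonal system: M_0 = 0, M_1 = -45/2, M_2 = 0.

-22.5000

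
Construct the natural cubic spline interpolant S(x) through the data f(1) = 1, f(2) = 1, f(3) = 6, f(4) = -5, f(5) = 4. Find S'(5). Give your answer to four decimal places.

15.5893

With m_i denoting the second derivative at x_i, h_i = 1, 1, 1, 1, and Δ_i = (y_(i+1) − y_i)/h_i = 0, 5, -11, 9:
  1·m_0 + 4·m_1 + 1·m_2 = 6(Δ_1 - Δ_0) = 30
  1·m_1 + 4·m_2 + 1·m_3 = 6(Δ_2 - Δ_1) = -96
  1·m_2 + 4·m_3 + 1·m_4 = 6(Δ_3 - Δ_2) = 120
Natural end conditions: m_0 = m_4 = 0.
Solving the tridiagonal system: m_0 = 0, m_1 = 477/28, m_2 = -267/7, m_3 = 1107/28, m_4 = 0.
On [4, 5], S'(x) = b_3 + 2c_3·(x - 4) + 3d_3·(x - 4)² with b_3 = Δ_3 - h_3(2m_3 + m_4)/6 = -117/28, c_3 = m_3/2 = 1107/56, d_3 = (m_4 - m_3)/(6h_3) = -369/56. So S'(5) = 873/56.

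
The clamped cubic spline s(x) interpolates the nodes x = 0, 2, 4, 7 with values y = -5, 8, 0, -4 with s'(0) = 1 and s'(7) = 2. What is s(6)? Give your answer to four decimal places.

Put σ_i = s'' at the i-th knot. Here h = (2, 2, 3) and Δ = (13/2, -4, -4/3), so the interior equations h_(i-1)·σ_(i-1) + 2(h_(i-1)+h_i)·σ_i + h_i·σ_(i+1) = 6(Δ_i − Δ_(i-1)) read
  2·σ_0 + 8·σ_1 + 2·σ_2 = 6(Δ_1 - Δ_0) = -63
  2·σ_1 + 10·σ_2 + 3·σ_3 = 6(Δ_2 - Δ_1) = 16
Clamped end conditions give two more equations: 2h_0·σ_0 + h_0·σ_1 = 6(Δ_0 - s'(0)) = 33 and h_2·σ_2 + 2h_2·σ_3 = 6(s'(7) - Δ_2) = 20.
Forward elimination and back-substitution give σ_0 = 1069/74, σ_1 = -917/74, σ_2 = 134/37, σ_3 = 169/111.
On [4, 7], s(x) = 0 - 423/74·(x - 4) + 67/37·(x - 4)² - 233/1998·(x - 4)³.
With (x - 4) = 2: s(6) = -5117/999.

-5.1221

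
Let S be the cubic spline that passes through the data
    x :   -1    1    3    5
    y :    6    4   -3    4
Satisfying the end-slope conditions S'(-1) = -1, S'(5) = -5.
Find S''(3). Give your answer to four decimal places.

11.1667

Let M_i = S''(x_i). Step sizes h_i = 2, 2, 2; slopes of the chords Δ_i = (y_(i+1) - y_i)/h_i = -1, -7/2, 7/2.
  2·M_0 + 8·M_1 + 2·M_2 = 6(Δ_1 - Δ_0) = -15
  2·M_1 + 8·M_2 + 2·M_3 = 6(Δ_2 - Δ_1) = 42
Clamped end conditions give two more equations: 2h_0·M_0 + h_0·M_1 = 6(Δ_0 - S'(-1)) = 0 and h_2·M_2 + 2h_2·M_3 = 6(S'(5) - Δ_2) = -51.
Solving: M_0 = 8/3, M_1 = -16/3, M_2 = 67/6, M_3 = -55/3.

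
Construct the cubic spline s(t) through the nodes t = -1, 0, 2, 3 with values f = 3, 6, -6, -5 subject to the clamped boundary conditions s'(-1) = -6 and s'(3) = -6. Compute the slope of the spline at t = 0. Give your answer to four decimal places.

2.0571

With m_i denoting the second derivative at x_i, h_i = 1, 2, 1, and Δ_i = (y_(i+1) − y_i)/h_i = 3, -6, 1:
  1·m_0 + 6·m_1 + 2·m_2 = 6(Δ_1 - Δ_0) = -54
  2·m_1 + 6·m_2 + 1·m_3 = 6(Δ_2 - Δ_1) = 42
Clamped end conditions give two more equations: 2h_0·m_0 + h_0·m_1 = 6(Δ_0 - s'(-1)) = 54 and h_2·m_2 + 2h_2·m_3 = 6(s'(3) - Δ_2) = -42.
Solving the tridiagonal system: m_0 = 1326/35, m_1 = -762/35, m_2 = 678/35, m_3 = -1074/35.
On [0, 2], s'(t) = b_1 + 2c_1·t + 3d_1·t² with b_1 = Δ_1 - h_1(2m_1 + m_2)/6 = 72/35, c_1 = m_1/2 = -381/35, d_1 = (m_2 - m_1)/(6h_1) = 24/7. So s'(0) = 72/35.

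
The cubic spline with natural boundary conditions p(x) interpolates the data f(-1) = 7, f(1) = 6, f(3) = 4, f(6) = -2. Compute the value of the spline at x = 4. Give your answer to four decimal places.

2.3070

Let M_i = p''(x_i). Step sizes h_i = 2, 2, 3; slopes of the chords Δ_i = (y_(i+1) - y_i)/h_i = -1/2, -1, -2.
  2·M_0 + 8·M_1 + 2·M_2 = 6(Δ_1 - Δ_0) = -3
  2·M_1 + 10·M_2 + 3·M_3 = 6(Δ_2 - Δ_1) = -6
Natural end conditions: M_0 = M_3 = 0.
Solving: M_0 = 0, M_1 = -9/38, M_2 = -21/38, M_3 = 0.
On [3, 6], p(x) = 4 - 55/38·(x - 3) - 21/76·(x - 3)² + 7/228·(x - 3)³.
With (x - 3) = 1: p(4) = 263/114.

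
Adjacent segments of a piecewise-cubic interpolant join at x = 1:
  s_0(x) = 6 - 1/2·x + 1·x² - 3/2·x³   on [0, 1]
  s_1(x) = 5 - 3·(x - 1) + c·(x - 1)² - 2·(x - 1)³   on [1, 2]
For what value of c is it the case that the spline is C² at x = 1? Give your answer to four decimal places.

s_0''(x) = 2 - 9·x, so s_0''(1) = -7. On the right, s_1''(1) = 2c, so c = -7/2.

-3.5000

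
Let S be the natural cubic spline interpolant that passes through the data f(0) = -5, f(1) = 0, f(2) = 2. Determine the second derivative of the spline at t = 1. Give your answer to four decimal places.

Put m_i = S'' at the i-th knot. Here h = (1, 1) and Δ = (5, 2), so the interior equations h_(i-1)·m_(i-1) + 2(h_(i-1)+h_i)·m_i + h_i·m_(i+1) = 6(Δ_i − Δ_(i-1)) read
  1·m_0 + 4·m_1 + 1·m_2 = 6(Δ_1 - Δ_0) = -18
Natural end conditions: m_0 = m_2 = 0.
Solving: m_0 = 0, m_1 = -9/2, m_2 = 0.

-4.5000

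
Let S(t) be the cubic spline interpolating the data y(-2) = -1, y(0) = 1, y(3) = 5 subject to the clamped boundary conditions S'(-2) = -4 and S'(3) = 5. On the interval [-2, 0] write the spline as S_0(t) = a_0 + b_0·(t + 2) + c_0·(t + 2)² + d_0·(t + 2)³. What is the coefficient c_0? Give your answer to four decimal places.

4.5500

With M_i denoting the second derivative at x_i, h_i = 2, 3, and Δ_i = (y_(i+1) − y_i)/h_i = 1, 4/3:
  2·M_0 + 10·M_1 + 3·M_2 = 6(Δ_1 - Δ_0) = 2
Clamped end conditions give two more equations: 2h_0·M_0 + h_0·M_1 = 6(Δ_0 - S'(-2)) = 30 and h_1·M_1 + 2h_1·M_2 = 6(S'(3) - Δ_1) = 22.
Solving: M_0 = 91/10, M_1 = -16/5, M_2 = 79/15.
On [-2, 0], with S_0(t) = a_0 + b_0·(t + 2) + c_0·(t + 2)² + d_0·(t + 2)³: c_0 = M_0/2 = 91/20, d_0 = (M_1 - M_0)/(6h_0) = -41/40, b_0 = Δ_0 - h_0(2M_0 + M_1)/6 = -4.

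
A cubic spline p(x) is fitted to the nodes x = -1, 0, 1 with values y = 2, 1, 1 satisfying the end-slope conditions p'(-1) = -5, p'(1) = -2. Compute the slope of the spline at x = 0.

1

Write M_i for p''(x_i). With h_i = 1, 1 and divided differences Δ_i = -1, 0, the continuity of p' gives the tridiagonal system
  1·M_0 + 4·M_1 + 1·M_2 = 6(Δ_1 - Δ_0) = 6
Clamped end conditions give two more equations: 2h_0·M_0 + h_0·M_1 = 6(Δ_0 - p'(-1)) = 24 and h_1·M_1 + 2h_1·M_2 = 6(p'(1) - Δ_1) = -12.
Hence M_0 = 12, M_1 = 0, M_2 = -6.
On [0, 1], p'(x) = b_1 + 2c_1·x + 3d_1·x² with b_1 = Δ_1 - h_1(2M_1 + M_2)/6 = 1, c_1 = M_1/2 = 0, d_1 = (M_2 - M_1)/(6h_1) = -1. So p'(0) = 1.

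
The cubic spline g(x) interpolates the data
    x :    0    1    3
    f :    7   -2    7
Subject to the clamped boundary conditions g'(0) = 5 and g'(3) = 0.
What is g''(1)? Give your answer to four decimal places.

With M_i denoting the second derivative at x_i, h_i = 1, 2, and Δ_i = (y_(i+1) − y_i)/h_i = -9, 9/2:
  1·M_0 + 6·M_1 + 2·M_2 = 6(Δ_1 - Δ_0) = 81
Clamped end conditions give two more equations: 2h_0·M_0 + h_0·M_1 = 6(Δ_0 - g'(0)) = -84 and h_1·M_1 + 2h_1·M_2 = 6(g'(3) - Δ_1) = -27.
Solving the tridiagonal system: M_0 = -343/6, M_1 = 91/3, M_2 = -263/12.

30.3333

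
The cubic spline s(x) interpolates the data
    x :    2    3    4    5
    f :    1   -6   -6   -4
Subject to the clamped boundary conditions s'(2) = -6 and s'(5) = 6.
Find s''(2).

Put M_i = s'' at the i-th knot. Here h = (1, 1, 1) and Δ = (-7, 0, 2), so the interior equations h_(i-1)·M_(i-1) + 2(h_(i-1)+h_i)·M_i + h_i·M_(i+1) = 6(Δ_i − Δ_(i-1)) read
  1·M_0 + 4·M_1 + 1·M_2 = 6(Δ_1 - Δ_0) = 42
  1·M_1 + 4·M_2 + 1·M_3 = 6(Δ_2 - Δ_1) = 12
Clamped end conditions give two more equations: 2h_0·M_0 + h_0·M_1 = 6(Δ_0 - s'(2)) = -6 and h_2·M_2 + 2h_2·M_3 = 6(s'(5) - Δ_2) = 24.
Solving: M_0 = -10, M_1 = 14, M_2 = -4, M_3 = 14.

-10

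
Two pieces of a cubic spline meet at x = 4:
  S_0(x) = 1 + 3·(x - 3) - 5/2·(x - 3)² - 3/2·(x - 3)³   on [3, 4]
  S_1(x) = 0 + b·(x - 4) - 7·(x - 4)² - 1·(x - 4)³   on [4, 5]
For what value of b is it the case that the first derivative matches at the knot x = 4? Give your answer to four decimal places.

S_0'(x) = 3 - 5·(x - 3) - 9/2·(x - 3)², so S_0'(4) = -13/2. On the right, S_1'(4) = b, so b = -13/2.

-6.5000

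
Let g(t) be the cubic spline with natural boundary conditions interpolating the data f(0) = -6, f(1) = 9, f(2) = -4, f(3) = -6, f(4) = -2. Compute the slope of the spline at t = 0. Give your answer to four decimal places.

23.1786

Let m_i = g''(x_i). Step sizes h_i = 1, 1, 1, 1; slopes of the chords Δ_i = (y_(i+1) - y_i)/h_i = 15, -13, -2, 4.
  1·m_0 + 4·m_1 + 1·m_2 = 6(Δ_1 - Δ_0) = -168
  1·m_1 + 4·m_2 + 1·m_3 = 6(Δ_2 - Δ_1) = 66
  1·m_2 + 4·m_3 + 1·m_4 = 6(Δ_3 - Δ_2) = 36
Natural end conditions: m_0 = m_4 = 0.
Solving the tridiagonal system: m_0 = 0, m_1 = -687/14, m_2 = 198/7, m_3 = 27/14, m_4 = 0.
On [0, 1], g'(t) = b_0 + 2c_0·t + 3d_0·t² with b_0 = Δ_0 - h_0(2m_0 + m_1)/6 = 649/28, c_0 = m_0/2 = 0, d_0 = (m_1 - m_0)/(6h_0) = -229/28. So g'(0) = 649/28.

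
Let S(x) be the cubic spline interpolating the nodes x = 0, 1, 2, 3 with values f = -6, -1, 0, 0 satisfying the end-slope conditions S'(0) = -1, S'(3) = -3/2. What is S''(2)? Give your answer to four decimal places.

3.2667

Let m_i = S''(x_i). Step sizes h_i = 1, 1, 1; slopes of the chords Δ_i = (y_(i+1) - y_i)/h_i = 5, 1, 0.
  1·m_0 + 4·m_1 + 1·m_2 = 6(Δ_1 - Δ_0) = -24
  1·m_1 + 4·m_2 + 1·m_3 = 6(Δ_2 - Δ_1) = -6
Clamped end conditions give two more equations: 2h_0·m_0 + h_0·m_1 = 6(Δ_0 - S'(0)) = 36 and h_2·m_2 + 2h_2·m_3 = 6(S'(3) - Δ_2) = -9.
Forward elimination and back-substitution give m_0 = 367/15, m_1 = -194/15, m_2 = 49/15, m_3 = -92/15.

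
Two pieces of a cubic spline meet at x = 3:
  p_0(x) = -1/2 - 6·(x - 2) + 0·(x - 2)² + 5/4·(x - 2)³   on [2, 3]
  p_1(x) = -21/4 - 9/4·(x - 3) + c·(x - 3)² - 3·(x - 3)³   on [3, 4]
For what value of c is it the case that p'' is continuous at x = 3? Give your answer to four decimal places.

3.7500

p_0''(x) = 0 + 15/2·(x - 2), so p_0''(3) = 15/2. On the right, p_1''(3) = 2c, so c = 15/4.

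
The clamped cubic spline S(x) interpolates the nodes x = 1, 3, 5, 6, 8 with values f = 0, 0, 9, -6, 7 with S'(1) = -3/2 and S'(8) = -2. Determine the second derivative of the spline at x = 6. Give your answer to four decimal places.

36.8033

Put σ_i = S'' at the i-th knot. Here h = (2, 2, 1, 2) and Δ = (0, 9/2, -15, 13/2), so the interior equations h_(i-1)·σ_(i-1) + 2(h_(i-1)+h_i)·σ_i + h_i·σ_(i+1) = 6(Δ_i − Δ_(i-1)) read
  2·σ_0 + 8·σ_1 + 2·σ_2 = 6(Δ_1 - Δ_0) = 27
  2·σ_1 + 6·σ_2 + 1·σ_3 = 6(Δ_2 - Δ_1) = -117
  1·σ_2 + 6·σ_3 + 2·σ_4 = 6(Δ_3 - Δ_2) = 129
Clamped end conditions give two more equations: 2h_0·σ_0 + h_0·σ_1 = 6(Δ_0 - S'(1)) = 9 and h_3·σ_3 + 2h_3·σ_4 = 6(S'(8) - Δ_3) = -51.
Solving the tridiagonal system: σ_0 = -218/61, σ_1 = 1421/122, σ_2 = -3601/122, σ_3 = 2245/61, σ_4 = -7601/244.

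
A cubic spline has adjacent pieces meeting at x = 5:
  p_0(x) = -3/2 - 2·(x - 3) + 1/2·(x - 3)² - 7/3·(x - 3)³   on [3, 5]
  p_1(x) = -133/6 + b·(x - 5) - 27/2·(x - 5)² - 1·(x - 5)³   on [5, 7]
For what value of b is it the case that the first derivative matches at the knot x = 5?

p_0'(x) = -2 + 1·(x - 3) - 7·(x - 3)², so p_0'(5) = -28. On the right, p_1'(5) = b, so b = -28.

-28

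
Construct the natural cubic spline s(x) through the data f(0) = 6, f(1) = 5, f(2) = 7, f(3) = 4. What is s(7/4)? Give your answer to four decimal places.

Let m_i = s''(x_i). Step sizes h_i = 1, 1, 1; slopes of the chords Δ_i = (y_(i+1) - y_i)/h_i = -1, 2, -3.
  1·m_0 + 4·m_1 + 1·m_2 = 6(Δ_1 - Δ_0) = 18
  1·m_1 + 4·m_2 + 1·m_3 = 6(Δ_2 - Δ_1) = -30
Natural end conditions: m_0 = m_3 = 0.
Forward elimination and back-substitution give m_0 = 0, m_1 = 34/5, m_2 = -46/5, m_3 = 0.
On [1, 2], s(x) = 5 + 19/15·(x - 1) + 17/5·(x - 1)² - 8/3·(x - 1)³.
With (x - 1) = 3/4: s(7/4) = 539/80.

6.7375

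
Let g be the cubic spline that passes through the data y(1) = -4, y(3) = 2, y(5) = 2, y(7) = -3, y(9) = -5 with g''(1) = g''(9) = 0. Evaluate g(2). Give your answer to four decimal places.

Put M_i = g'' at the i-th knot. Here h = (2, 2, 2, 2) and Δ = (3, 0, -5/2, -1), so the interior equations h_(i-1)·M_(i-1) + 2(h_(i-1)+h_i)·M_i + h_i·M_(i+1) = 6(Δ_i − Δ_(i-1)) read
  2·M_0 + 8·M_1 + 2·M_2 = 6(Δ_1 - Δ_0) = -18
  2·M_1 + 8·M_2 + 2·M_3 = 6(Δ_2 - Δ_1) = -15
  2·M_2 + 8·M_3 + 2·M_4 = 6(Δ_3 - Δ_2) = 9
Natural end conditions: M_0 = M_4 = 0.
Hence M_0 = 0, M_1 = -201/112, M_2 = -51/28, M_3 = 177/112, M_4 = 0.
On [1, 3], g(x) = -4 + 403/112·(x - 1) + 0·(x - 1)² - 67/448·(x - 1)³.
With (x - 1) = 1: g(2) = -247/448.

-0.5513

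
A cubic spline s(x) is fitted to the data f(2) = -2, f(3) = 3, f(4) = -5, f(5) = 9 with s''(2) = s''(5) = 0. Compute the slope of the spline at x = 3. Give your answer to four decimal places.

-4.8667

Let σ_i = s''(x_i). Step sizes h_i = 1, 1, 1; slopes of the chords Δ_i = (y_(i+1) - y_i)/h_i = 5, -8, 14.
  1·σ_0 + 4·σ_1 + 1·σ_2 = 6(Δ_1 - Δ_0) = -78
  1·σ_1 + 4·σ_2 + 1·σ_3 = 6(Δ_2 - Δ_1) = 132
Natural end conditions: σ_0 = σ_3 = 0.
Forward elimination and back-substitution give σ_0 = 0, σ_1 = -148/5, σ_2 = 202/5, σ_3 = 0.
On [3, 4], s'(x) = b_1 + 2c_1·(x - 3) + 3d_1·(x - 3)² with b_1 = Δ_1 - h_1(2σ_1 + σ_2)/6 = -73/15, c_1 = σ_1/2 = -74/5, d_1 = (σ_2 - σ_1)/(6h_1) = 35/3. So s'(3) = -73/15.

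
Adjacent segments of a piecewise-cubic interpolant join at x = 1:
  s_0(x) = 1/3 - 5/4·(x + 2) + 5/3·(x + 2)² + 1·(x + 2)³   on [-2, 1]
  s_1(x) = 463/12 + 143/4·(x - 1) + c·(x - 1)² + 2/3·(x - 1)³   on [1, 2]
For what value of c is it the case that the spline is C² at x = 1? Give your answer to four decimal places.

s_0''(x) = 10/3 + 6·(x + 2), so s_0''(1) = 64/3. On the right, s_1''(1) = 2c, so c = 32/3.

10.6667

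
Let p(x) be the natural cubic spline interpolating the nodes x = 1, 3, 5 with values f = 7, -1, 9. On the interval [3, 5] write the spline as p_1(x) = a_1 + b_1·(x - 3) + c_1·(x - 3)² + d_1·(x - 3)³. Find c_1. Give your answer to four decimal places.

3.3750

Write M_i for p''(x_i). With h_i = 2, 2 and divided differences Δ_i = -4, 5, the continuity of p' gives the tridiagonal system
  2·M_0 + 8·M_1 + 2·M_2 = 6(Δ_1 - Δ_0) = 54
Natural end conditions: M_0 = M_2 = 0.
Solving: M_0 = 0, M_1 = 27/4, M_2 = 0.
On [3, 5], with p_1(x) = a_1 + b_1·(x - 3) + c_1·(x - 3)² + d_1·(x - 3)³: c_1 = M_1/2 = 27/8, d_1 = (M_2 - M_1)/(6h_1) = -9/16, b_1 = Δ_1 - h_1(2M_1 + M_2)/6 = 1/2.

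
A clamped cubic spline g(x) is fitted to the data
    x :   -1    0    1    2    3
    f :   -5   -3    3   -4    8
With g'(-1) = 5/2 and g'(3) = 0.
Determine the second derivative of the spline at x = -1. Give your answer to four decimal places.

Let M_i = g''(x_i). Step sizes h_i = 1, 1, 1, 1; slopes of the chords Δ_i = (y_(i+1) - y_i)/h_i = 2, 6, -7, 12.
  1·M_0 + 4·M_1 + 1·M_2 = 6(Δ_1 - Δ_0) = 24
  1·M_1 + 4·M_2 + 1·M_3 = 6(Δ_2 - Δ_1) = -78
  1·M_2 + 4·M_3 + 1·M_4 = 6(Δ_3 - Δ_2) = 114
Clamped end conditions give two more equations: 2h_0·M_0 + h_0·M_1 = 6(Δ_0 - g'(-1)) = -3 and h_3·M_3 + 2h_3·M_4 = 6(g'(3) - Δ_3) = -72.
Forward elimination and back-substitution give M_0 = -587/56, M_1 = 503/28, M_2 = -299/8, M_3 = 1499/28, M_4 = -3515/56.

-10.4821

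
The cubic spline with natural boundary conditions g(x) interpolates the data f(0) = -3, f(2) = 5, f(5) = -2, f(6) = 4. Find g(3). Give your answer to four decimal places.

Let M_i = g''(x_i). Step sizes h_i = 2, 3, 1; slopes of the chords Δ_i = (y_(i+1) - y_i)/h_i = 4, -7/3, 6.
  2·M_0 + 10·M_1 + 3·M_2 = 6(Δ_1 - Δ_0) = -38
  3·M_1 + 8·M_2 + 1·M_3 = 6(Δ_2 - Δ_1) = 50
Natural end conditions: M_0 = M_3 = 0.
Solving: M_0 = 0, M_1 = -454/71, M_2 = 614/71, M_3 = 0.
On [2, 5], g(x) = 5 - 56/213·(x - 2) - 227/71·(x - 2)² + 178/213·(x - 2)³.
With (x - 2) = 1: g(3) = 506/213.

2.3756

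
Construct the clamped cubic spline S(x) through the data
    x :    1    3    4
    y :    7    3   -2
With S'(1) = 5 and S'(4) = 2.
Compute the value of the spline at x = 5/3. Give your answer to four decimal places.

Write m_i for S''(x_i). With h_i = 2, 1 and divided differences Δ_i = -2, -5, the continuity of S' gives the tridiagonal system
  2·m_0 + 6·m_1 + 1·m_2 = 6(Δ_1 - Δ_0) = -18
Clamped end conditions give two more equations: 2h_0·m_0 + h_0·m_1 = 6(Δ_0 - S'(1)) = -42 and h_1·m_1 + 2h_1·m_2 = 6(S'(4) - Δ_1) = 42.
Solving the tridiagonal system: m_0 = -17/2, m_1 = -4, m_2 = 23.
On [1, 3], S(x) = 7 + 5·(x - 1) - 17/4·(x - 1)² + 3/8·(x - 1)³.
With (x - 1) = 2/3: S(5/3) = 77/9.

8.5556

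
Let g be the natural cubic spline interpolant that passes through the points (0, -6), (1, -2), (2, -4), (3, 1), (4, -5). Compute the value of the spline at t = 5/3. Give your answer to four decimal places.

-3.8413

Let M_i = g''(x_i). Step sizes h_i = 1, 1, 1, 1; slopes of the chords Δ_i = (y_(i+1) - y_i)/h_i = 4, -2, 5, -6.
  1·M_0 + 4·M_1 + 1·M_2 = 6(Δ_1 - Δ_0) = -36
  1·M_1 + 4·M_2 + 1·M_3 = 6(Δ_2 - Δ_1) = 42
  1·M_2 + 4·M_3 + 1·M_4 = 6(Δ_3 - Δ_2) = -66
Natural end conditions: M_0 = M_4 = 0.
Hence M_0 = 0, M_1 = -387/28, M_2 = 135/7, M_3 = -597/28, M_4 = 0.
On [1, 2], g(t) = -2 - 17/28·(t - 1) - 387/56·(t - 1)² + 309/56·(t - 1)³.
With (t - 1) = 2/3: g(5/3) = -242/63.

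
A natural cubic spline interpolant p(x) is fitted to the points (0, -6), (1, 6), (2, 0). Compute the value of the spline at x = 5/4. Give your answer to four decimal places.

Let M_i = p''(x_i). Step sizes h_i = 1, 1; slopes of the chords Δ_i = (y_(i+1) - y_i)/h_i = 12, -6.
  1·M_0 + 4·M_1 + 1·M_2 = 6(Δ_1 - Δ_0) = -108
Natural end conditions: M_0 = M_2 = 0.
Solving: M_0 = 0, M_1 = -27, M_2 = 0.
On [1, 2], p(x) = 6 + 3·(x - 1) - 27/2·(x - 1)² + 9/2·(x - 1)³.
With (x - 1) = 1/4: p(5/4) = 765/128.

5.9766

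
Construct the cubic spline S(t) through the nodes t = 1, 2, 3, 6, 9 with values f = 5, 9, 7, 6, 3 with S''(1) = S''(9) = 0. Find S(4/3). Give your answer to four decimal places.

6.8131

Let M_i = S''(x_i). Step sizes h_i = 1, 1, 3, 3; slopes of the chords Δ_i = (y_(i+1) - y_i)/h_i = 4, -2, -1/3, -1.
  1·M_0 + 4·M_1 + 1·M_2 = 6(Δ_1 - Δ_0) = -36
  1·M_1 + 8·M_2 + 3·M_3 = 6(Δ_2 - Δ_1) = 10
  3·M_2 + 12·M_3 + 3·M_4 = 6(Δ_3 - Δ_2) = -4
Natural end conditions: M_0 = M_4 = 0.
Solving: M_0 = 0, M_1 = -68/7, M_2 = 20/7, M_3 = -22/21, M_4 = 0.
On [1, 2], S(t) = 5 + 118/21·(t - 1) + 0·(t - 1)² - 34/21·(t - 1)³.
With (t - 1) = 1/3: S(4/3) = 3863/567.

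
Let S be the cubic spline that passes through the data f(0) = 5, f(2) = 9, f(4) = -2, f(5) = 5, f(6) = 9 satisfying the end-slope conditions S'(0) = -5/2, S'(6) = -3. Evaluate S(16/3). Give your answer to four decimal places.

7.5256

Put M_i = S'' at the i-th knot. Here h = (2, 2, 1, 1) and Δ = (2, -11/2, 7, 4), so the interior equations h_(i-1)·M_(i-1) + 2(h_(i-1)+h_i)·M_i + h_i·M_(i+1) = 6(Δ_i − Δ_(i-1)) read
  2·M_0 + 8·M_1 + 2·M_2 = 6(Δ_1 - Δ_0) = -45
  2·M_1 + 6·M_2 + 1·M_3 = 6(Δ_2 - Δ_1) = 75
  1·M_2 + 4·M_3 + 1·M_4 = 6(Δ_3 - Δ_2) = -18
Clamped end conditions give two more equations: 2h_0·M_0 + h_0·M_1 = 6(Δ_0 - S'(0)) = 27 and h_3·M_3 + 2h_3·M_4 = 6(S'(6) - Δ_3) = -42.
Solving the tridiagonal system: M_0 = 565/42, M_1 = -563/42, M_2 = 53/3, M_3 = -88/21, M_4 = -397/21.
On [5, 6], S(t) = 5 + 359/42·(t - 5) - 44/21·(t - 5)² - 103/42·(t - 5)³.
With (t - 5) = 1/3: S(16/3) = 4267/567.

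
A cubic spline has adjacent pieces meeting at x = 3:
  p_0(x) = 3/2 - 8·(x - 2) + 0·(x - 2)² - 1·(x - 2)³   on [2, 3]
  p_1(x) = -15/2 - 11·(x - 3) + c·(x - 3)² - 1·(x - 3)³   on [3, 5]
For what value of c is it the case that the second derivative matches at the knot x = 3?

-3

p_0''(x) = 0 - 6·(x - 2), so p_0''(3) = -6. On the right, p_1''(3) = 2c, so c = -3.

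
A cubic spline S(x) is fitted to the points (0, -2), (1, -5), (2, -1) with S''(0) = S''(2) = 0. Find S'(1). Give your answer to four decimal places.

Let M_i = S''(x_i). Step sizes h_i = 1, 1; slopes of the chords Δ_i = (y_(i+1) - y_i)/h_i = -3, 4.
  1·M_0 + 4·M_1 + 1·M_2 = 6(Δ_1 - Δ_0) = 42
Natural end conditions: M_0 = M_2 = 0.
Solving: M_0 = 0, M_1 = 21/2, M_2 = 0.
On [1, 2], S'(x) = b_1 + 2c_1·(x - 1) + 3d_1·(x - 1)² with b_1 = Δ_1 - h_1(2M_1 + M_2)/6 = 1/2, c_1 = M_1/2 = 21/4, d_1 = (M_2 - M_1)/(6h_1) = -7/4. So S'(1) = 1/2.

0.5000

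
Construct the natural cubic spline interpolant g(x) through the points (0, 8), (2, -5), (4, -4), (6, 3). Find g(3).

-6

With M_i denoting the second derivative at x_i, h_i = 2, 2, 2, and Δ_i = (y_(i+1) − y_i)/h_i = -13/2, 1/2, 7/2:
  2·M_0 + 8·M_1 + 2·M_2 = 6(Δ_1 - Δ_0) = 42
  2·M_1 + 8·M_2 + 2·M_3 = 6(Δ_2 - Δ_1) = 18
Natural end conditions: M_0 = M_3 = 0.
Solving: M_0 = 0, M_1 = 5, M_2 = 1, M_3 = 0.
On [2, 4], g(x) = -5 - 19/6·(x - 2) + 5/2·(x - 2)² - 1/3·(x - 2)³.
With (x - 2) = 1: g(3) = -6.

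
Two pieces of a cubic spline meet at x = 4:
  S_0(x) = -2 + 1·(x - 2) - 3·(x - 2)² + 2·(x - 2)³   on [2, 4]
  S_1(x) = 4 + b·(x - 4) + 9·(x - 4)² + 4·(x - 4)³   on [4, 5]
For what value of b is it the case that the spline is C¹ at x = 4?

13

S_0'(x) = 1 - 6·(x - 2) + 6·(x - 2)², so S_0'(4) = 13. On the right, S_1'(4) = b, so b = 13.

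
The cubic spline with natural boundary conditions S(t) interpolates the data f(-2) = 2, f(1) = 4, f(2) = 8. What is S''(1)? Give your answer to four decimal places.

2.5000

With M_i denoting the second derivative at x_i, h_i = 3, 1, and Δ_i = (y_(i+1) − y_i)/h_i = 2/3, 4:
  3·M_0 + 8·M_1 + 1·M_2 = 6(Δ_1 - Δ_0) = 20
Natural end conditions: M_0 = M_2 = 0.
Solving the tridiagonal system: M_0 = 0, M_1 = 5/2, M_2 = 0.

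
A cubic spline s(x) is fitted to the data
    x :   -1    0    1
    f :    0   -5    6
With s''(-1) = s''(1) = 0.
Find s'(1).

15

Write σ_i for s''(x_i). With h_i = 1, 1 and divided differences Δ_i = -5, 11, the continuity of s' gives the tridiagonal system
  1·σ_0 + 4·σ_1 + 1·σ_2 = 6(Δ_1 - Δ_0) = 96
Natural end conditions: σ_0 = σ_2 = 0.
Solving the tridiagonal system: σ_0 = 0, σ_1 = 24, σ_2 = 0.
On [0, 1], s'(x) = b_1 + 2c_1·x + 3d_1·x² with b_1 = Δ_1 - h_1(2σ_1 + σ_2)/6 = 3, c_1 = σ_1/2 = 12, d_1 = (σ_2 - σ_1)/(6h_1) = -4. So s'(1) = 15.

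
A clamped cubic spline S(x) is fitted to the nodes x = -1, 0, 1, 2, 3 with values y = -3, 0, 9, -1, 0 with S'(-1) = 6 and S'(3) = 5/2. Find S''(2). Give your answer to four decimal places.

Put M_i = S'' at the i-th knot. Here h = (1, 1, 1, 1) and Δ = (3, 9, -10, 1), so the interior equations h_(i-1)·M_(i-1) + 2(h_(i-1)+h_i)·M_i + h_i·M_(i+1) = 6(Δ_i − Δ_(i-1)) read
  1·M_0 + 4·M_1 + 1·M_2 = 6(Δ_1 - Δ_0) = 36
  1·M_1 + 4·M_2 + 1·M_3 = 6(Δ_2 - Δ_1) = -114
  1·M_2 + 4·M_3 + 1·M_4 = 6(Δ_3 - Δ_2) = 66
Clamped end conditions give two more equations: 2h_0·M_0 + h_0·M_1 = 6(Δ_0 - S'(-1)) = -18 and h_3·M_3 + 2h_3·M_4 = 6(S'(3) - Δ_3) = 9.
Forward elimination and back-substitution give M_0 = -1201/56, M_1 = 697/28, M_2 = -337/8, M_3 = 829/28, M_4 = -577/56.

29.6071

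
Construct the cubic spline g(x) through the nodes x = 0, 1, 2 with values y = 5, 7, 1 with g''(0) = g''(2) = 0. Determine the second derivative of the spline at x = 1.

-12

With M_i denoting the second derivative at x_i, h_i = 1, 1, and Δ_i = (y_(i+1) − y_i)/h_i = 2, -6:
  1·M_0 + 4·M_1 + 1·M_2 = 6(Δ_1 - Δ_0) = -48
Natural end conditions: M_0 = M_2 = 0.
Hence M_0 = 0, M_1 = -12, M_2 = 0.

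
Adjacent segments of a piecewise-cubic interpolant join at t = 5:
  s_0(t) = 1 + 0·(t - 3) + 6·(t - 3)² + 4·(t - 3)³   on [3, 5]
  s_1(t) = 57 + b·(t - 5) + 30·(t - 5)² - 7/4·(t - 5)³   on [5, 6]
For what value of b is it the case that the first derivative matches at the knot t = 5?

72

s_0'(t) = 0 + 12·(t - 3) + 12·(t - 3)², so s_0'(5) = 72. On the right, s_1'(5) = b, so b = 72.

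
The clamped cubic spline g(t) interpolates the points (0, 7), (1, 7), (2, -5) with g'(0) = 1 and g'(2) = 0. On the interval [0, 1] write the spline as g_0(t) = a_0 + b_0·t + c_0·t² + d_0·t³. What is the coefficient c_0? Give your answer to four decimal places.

7.2500

Write M_i for g''(x_i). With h_i = 1, 1 and divided differences Δ_i = 0, -12, the continuity of g' gives the tridiagonal system
  1·M_0 + 4·M_1 + 1·M_2 = 6(Δ_1 - Δ_0) = -72
Clamped end conditions give two more equations: 2h_0·M_0 + h_0·M_1 = 6(Δ_0 - g'(0)) = -6 and h_1·M_1 + 2h_1·M_2 = 6(g'(2) - Δ_1) = 72.
Hence M_0 = 29/2, M_1 = -35, M_2 = 107/2.
On [0, 1], with g_0(t) = a_0 + b_0·t + c_0·t² + d_0·t³: c_0 = M_0/2 = 29/4, d_0 = (M_1 - M_0)/(6h_0) = -33/4, b_0 = Δ_0 - h_0(2M_0 + M_1)/6 = 1.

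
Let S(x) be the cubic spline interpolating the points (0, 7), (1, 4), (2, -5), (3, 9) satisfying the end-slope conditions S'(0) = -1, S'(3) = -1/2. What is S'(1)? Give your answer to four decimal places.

-10.3667

With M_i denoting the second derivative at x_i, h_i = 1, 1, 1, and Δ_i = (y_(i+1) − y_i)/h_i = -3, -9, 14:
  1·M_0 + 4·M_1 + 1·M_2 = 6(Δ_1 - Δ_0) = -36
  1·M_1 + 4·M_2 + 1·M_3 = 6(Δ_2 - Δ_1) = 138
Clamped end conditions give two more equations: 2h_0·M_0 + h_0·M_1 = 6(Δ_0 - S'(0)) = -12 and h_2·M_2 + 2h_2·M_3 = 6(S'(3) - Δ_2) = -87.
Solving the tridiagonal system: M_0 = 101/15, M_1 = -382/15, M_2 = 887/15, M_3 = -1096/15.
On [1, 2], S'(x) = b_1 + 2c_1·(x - 1) + 3d_1·(x - 1)² with b_1 = Δ_1 - h_1(2M_1 + M_2)/6 = -311/30, c_1 = M_1/2 = -191/15, d_1 = (M_2 - M_1)/(6h_1) = 141/10. So S'(1) = -311/30.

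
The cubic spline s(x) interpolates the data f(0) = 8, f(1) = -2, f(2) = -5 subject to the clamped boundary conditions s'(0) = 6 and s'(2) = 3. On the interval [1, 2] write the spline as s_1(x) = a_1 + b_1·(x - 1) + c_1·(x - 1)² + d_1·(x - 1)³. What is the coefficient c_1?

Let σ_i = s''(x_i). Step sizes h_i = 1, 1; slopes of the chords Δ_i = (y_(i+1) - y_i)/h_i = -10, -3.
  1·σ_0 + 4·σ_1 + 1·σ_2 = 6(Δ_1 - Δ_0) = 42
Clamped end conditions give two more equations: 2h_0·σ_0 + h_0·σ_1 = 6(Δ_0 - s'(0)) = -96 and h_1·σ_1 + 2h_1·σ_2 = 6(s'(2) - Δ_1) = 36.
Solving: σ_0 = -60, σ_1 = 24, σ_2 = 6.
On [1, 2], with s_1(x) = a_1 + b_1·(x - 1) + c_1·(x - 1)² + d_1·(x - 1)³: c_1 = σ_1/2 = 12, d_1 = (σ_2 - σ_1)/(6h_1) = -3, b_1 = Δ_1 - h_1(2σ_1 + σ_2)/6 = -12.

12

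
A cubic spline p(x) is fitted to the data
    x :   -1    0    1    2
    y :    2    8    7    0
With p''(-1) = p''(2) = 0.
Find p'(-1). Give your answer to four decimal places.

Let M_i = p''(x_i). Step sizes h_i = 1, 1, 1; slopes of the chords Δ_i = (y_(i+1) - y_i)/h_i = 6, -1, -7.
  1·M_0 + 4·M_1 + 1·M_2 = 6(Δ_1 - Δ_0) = -42
  1·M_1 + 4·M_2 + 1·M_3 = 6(Δ_2 - Δ_1) = -36
Natural end conditions: M_0 = M_3 = 0.
Forward elimination and back-substitution give M_0 = 0, M_1 = -44/5, M_2 = -34/5, M_3 = 0.
On [-1, 0], p'(x) = b_0 + 2c_0·(x + 1) + 3d_0·(x + 1)² with b_0 = Δ_0 - h_0(2M_0 + M_1)/6 = 112/15, c_0 = M_0/2 = 0, d_0 = (M_1 - M_0)/(6h_0) = -22/15. So p'(-1) = 112/15.

7.4667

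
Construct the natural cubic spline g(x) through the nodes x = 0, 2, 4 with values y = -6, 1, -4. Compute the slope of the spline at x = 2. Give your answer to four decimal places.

0.5000

Let M_i = g''(x_i). Step sizes h_i = 2, 2; slopes of the chords Δ_i = (y_(i+1) - y_i)/h_i = 7/2, -5/2.
  2·M_0 + 8·M_1 + 2·M_2 = 6(Δ_1 - Δ_0) = -36
Natural end conditions: M_0 = M_2 = 0.
Solving: M_0 = 0, M_1 = -9/2, M_2 = 0.
On [2, 4], g'(x) = b_1 + 2c_1·(x - 2) + 3d_1·(x - 2)² with b_1 = Δ_1 - h_1(2M_1 + M_2)/6 = 1/2, c_1 = M_1/2 = -9/4, d_1 = (M_2 - M_1)/(6h_1) = 3/8. So g'(2) = 1/2.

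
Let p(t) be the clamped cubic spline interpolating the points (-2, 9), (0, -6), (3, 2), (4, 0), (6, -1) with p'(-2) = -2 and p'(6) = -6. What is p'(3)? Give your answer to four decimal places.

Let M_i = p''(x_i). Step sizes h_i = 2, 3, 1, 2; slopes of the chords Δ_i = (y_(i+1) - y_i)/h_i = -15/2, 8/3, -2, -1/2.
  2·M_0 + 10·M_1 + 3·M_2 = 6(Δ_1 - Δ_0) = 61
  3·M_1 + 8·M_2 + 1·M_3 = 6(Δ_2 - Δ_1) = -28
  1·M_2 + 6·M_3 + 2·M_4 = 6(Δ_3 - Δ_2) = 9
Clamped end conditions give two more equations: 2h_0·M_0 + h_0·M_1 = 6(Δ_0 - p'(-2)) = -33 and h_3·M_3 + 2h_3·M_4 = 6(p'(6) - Δ_3) = -33.
Hence M_0 = -14, M_1 = 23/2, M_2 = -26/3, M_3 = 41/6, M_4 = -35/3.
On [3, 4], p'(t) = b_2 + 2c_2·(t - 3) + 3d_2·(t - 3)² with b_2 = Δ_2 - h_2(2M_2 + M_3)/6 = -1/4, c_2 = M_2/2 = -13/3, d_2 = (M_3 - M_2)/(6h_2) = 31/12. So p'(3) = -1/4.

-0.2500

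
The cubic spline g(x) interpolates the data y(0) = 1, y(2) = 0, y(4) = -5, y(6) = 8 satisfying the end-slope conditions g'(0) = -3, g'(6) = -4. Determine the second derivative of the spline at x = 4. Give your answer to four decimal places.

14.1667

Put M_i = g'' at the i-th knot. Here h = (2, 2, 2) and Δ = (-1/2, -5/2, 13/2), so the interior equations h_(i-1)·M_(i-1) + 2(h_(i-1)+h_i)·M_i + h_i·M_(i+1) = 6(Δ_i − Δ_(i-1)) read
  2·M_0 + 8·M_1 + 2·M_2 = 6(Δ_1 - Δ_0) = -12
  2·M_1 + 8·M_2 + 2·M_3 = 6(Δ_2 - Δ_1) = 54
Clamped end conditions give two more equations: 2h_0·M_0 + h_0·M_1 = 6(Δ_0 - g'(0)) = 15 and h_2·M_2 + 2h_2·M_3 = 6(g'(6) - Δ_2) = -63.
Hence M_0 = 43/6, M_1 = -41/6, M_2 = 85/6, M_3 = -137/6.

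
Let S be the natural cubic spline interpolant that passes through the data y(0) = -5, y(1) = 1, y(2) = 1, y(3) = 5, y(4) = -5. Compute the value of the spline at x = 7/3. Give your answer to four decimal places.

2.6085

Write σ_i for S''(x_i). With h_i = 1, 1, 1, 1 and divided differences Δ_i = 6, 0, 4, -10, the continuity of S' gives the tridiagonal system
  1·σ_0 + 4·σ_1 + 1·σ_2 = 6(Δ_1 - Δ_0) = -36
  1·σ_1 + 4·σ_2 + 1·σ_3 = 6(Δ_2 - Δ_1) = 24
  1·σ_2 + 4·σ_3 + 1·σ_4 = 6(Δ_3 - Δ_2) = -84
Natural end conditions: σ_0 = σ_4 = 0.
Forward elimination and back-substitution give σ_0 = 0, σ_1 = -90/7, σ_2 = 108/7, σ_3 = -174/7, σ_4 = 0.
On [2, 3], S(x) = 1 + 3·(x - 2) + 54/7·(x - 2)² - 47/7·(x - 2)³.
With (x - 2) = 1/3: S(7/3) = 493/189.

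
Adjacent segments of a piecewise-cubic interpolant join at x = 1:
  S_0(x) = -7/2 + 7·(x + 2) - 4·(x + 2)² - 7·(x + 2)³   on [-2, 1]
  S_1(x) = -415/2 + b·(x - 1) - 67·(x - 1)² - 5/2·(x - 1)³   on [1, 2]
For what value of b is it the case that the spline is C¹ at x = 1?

S_0'(x) = 7 - 8·(x + 2) - 21·(x + 2)², so S_0'(1) = -206. On the right, S_1'(1) = b, so b = -206.

-206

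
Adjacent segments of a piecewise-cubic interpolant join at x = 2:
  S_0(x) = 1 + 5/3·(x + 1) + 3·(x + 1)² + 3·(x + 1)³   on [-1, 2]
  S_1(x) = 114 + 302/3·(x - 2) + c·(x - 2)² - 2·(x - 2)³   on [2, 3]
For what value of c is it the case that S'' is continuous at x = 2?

30

S_0''(x) = 6 + 18·(x + 1), so S_0''(2) = 60. On the right, S_1''(2) = 2c, so c = 30.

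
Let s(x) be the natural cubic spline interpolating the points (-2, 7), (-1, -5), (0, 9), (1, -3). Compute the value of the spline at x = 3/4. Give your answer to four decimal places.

2.0313

Write m_i for s''(x_i). With h_i = 1, 1, 1 and divided differences Δ_i = -12, 14, -12, the continuity of s' gives the tridiagonal system
  1·m_0 + 4·m_1 + 1·m_2 = 6(Δ_1 - Δ_0) = 156
  1·m_1 + 4·m_2 + 1·m_3 = 6(Δ_2 - Δ_1) = -156
Natural end conditions: m_0 = m_3 = 0.
Hence m_0 = 0, m_1 = 52, m_2 = -52, m_3 = 0.
On [0, 1], s(x) = 9 + 16/3·x - 26·x² + 26/3·x³.
With x = 3/4: s(3/4) = 65/32.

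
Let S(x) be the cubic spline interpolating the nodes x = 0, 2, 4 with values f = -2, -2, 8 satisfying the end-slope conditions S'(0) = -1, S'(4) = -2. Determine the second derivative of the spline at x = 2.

8

Let M_i = S''(x_i). Step sizes h_i = 2, 2; slopes of the chords Δ_i = (y_(i+1) - y_i)/h_i = 0, 5.
  2·M_0 + 8·M_1 + 2·M_2 = 6(Δ_1 - Δ_0) = 30
Clamped end conditions give two more equations: 2h_0·M_0 + h_0·M_1 = 6(Δ_0 - S'(0)) = 6 and h_1·M_1 + 2h_1·M_2 = 6(S'(4) - Δ_1) = -42.
Solving the tridiagonal system: M_0 = -5/2, M_1 = 8, M_2 = -29/2.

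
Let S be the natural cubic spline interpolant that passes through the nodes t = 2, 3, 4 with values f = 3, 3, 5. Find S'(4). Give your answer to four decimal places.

With M_i denoting the second derivative at x_i, h_i = 1, 1, and Δ_i = (y_(i+1) − y_i)/h_i = 0, 2:
  1·M_0 + 4·M_1 + 1·M_2 = 6(Δ_1 - Δ_0) = 12
Natural end conditions: M_0 = M_2 = 0.
Forward elimination and back-substitution give M_0 = 0, M_1 = 3, M_2 = 0.
On [3, 4], S'(t) = b_1 + 2c_1·(t - 3) + 3d_1·(t - 3)² with b_1 = Δ_1 - h_1(2M_1 + M_2)/6 = 1, c_1 = M_1/2 = 3/2, d_1 = (M_2 - M_1)/(6h_1) = -1/2. So S'(4) = 5/2.

2.5000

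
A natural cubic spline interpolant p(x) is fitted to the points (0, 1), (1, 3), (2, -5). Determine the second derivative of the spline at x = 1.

-15

With M_i denoting the second derivative at x_i, h_i = 1, 1, and Δ_i = (y_(i+1) − y_i)/h_i = 2, -8:
  1·M_0 + 4·M_1 + 1·M_2 = 6(Δ_1 - Δ_0) = -60
Natural end conditions: M_0 = M_2 = 0.
Forward elimination and back-substitution give M_0 = 0, M_1 = -15, M_2 = 0.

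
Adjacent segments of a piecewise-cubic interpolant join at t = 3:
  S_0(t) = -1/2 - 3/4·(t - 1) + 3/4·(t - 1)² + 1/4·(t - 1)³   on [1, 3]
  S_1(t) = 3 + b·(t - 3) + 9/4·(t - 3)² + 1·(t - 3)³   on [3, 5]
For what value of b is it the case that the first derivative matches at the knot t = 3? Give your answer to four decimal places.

S_0'(t) = -3/4 + 3/2·(t - 1) + 3/4·(t - 1)², so S_0'(3) = 21/4. On the right, S_1'(3) = b, so b = 21/4.

5.2500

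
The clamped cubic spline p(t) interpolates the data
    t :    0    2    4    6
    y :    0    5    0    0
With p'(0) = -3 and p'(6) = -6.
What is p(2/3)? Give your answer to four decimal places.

0.2741

Put σ_i = p'' at the i-th knot. Here h = (2, 2, 2) and Δ = (5/2, -5/2, 0), so the interior equations h_(i-1)·σ_(i-1) + 2(h_(i-1)+h_i)·σ_i + h_i·σ_(i+1) = 6(Δ_i − Δ_(i-1)) read
  2·σ_0 + 8·σ_1 + 2·σ_2 = 6(Δ_1 - Δ_0) = -30
  2·σ_1 + 8·σ_2 + 2·σ_3 = 6(Δ_2 - Δ_1) = 15
Clamped end conditions give two more equations: 2h_0·σ_0 + h_0·σ_1 = 6(Δ_0 - p'(0)) = 33 and h_2·σ_2 + 2h_2·σ_3 = 6(p'(6) - Δ_2) = -36.
Solving the tridiagonal system: σ_0 = 63/5, σ_1 = -87/10, σ_2 = 36/5, σ_3 = -63/5.
On [0, 2], p(t) = 0 - 3·t + 63/10·t² - 71/40·t³.
With t = 2/3: p(2/3) = 37/135.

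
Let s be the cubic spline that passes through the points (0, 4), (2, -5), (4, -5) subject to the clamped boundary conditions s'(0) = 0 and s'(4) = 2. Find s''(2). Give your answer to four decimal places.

5.7500

With m_i denoting the second derivative at x_i, h_i = 2, 2, and Δ_i = (y_(i+1) − y_i)/h_i = -9/2, 0:
  2·m_0 + 8·m_1 + 2·m_2 = 6(Δ_1 - Δ_0) = 27
Clamped end conditions give two more equations: 2h_0·m_0 + h_0·m_1 = 6(Δ_0 - s'(0)) = -27 and h_1·m_1 + 2h_1·m_2 = 6(s'(4) - Δ_1) = 12.
Solving the tridiagonal system: m_0 = -77/8, m_1 = 23/4, m_2 = 1/8.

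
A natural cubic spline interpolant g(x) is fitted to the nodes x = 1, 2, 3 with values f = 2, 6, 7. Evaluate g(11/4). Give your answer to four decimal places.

With m_i denoting the second derivative at x_i, h_i = 1, 1, and Δ_i = (y_(i+1) − y_i)/h_i = 4, 1:
  1·m_0 + 4·m_1 + 1·m_2 = 6(Δ_1 - Δ_0) = -18
Natural end conditions: m_0 = m_2 = 0.
Solving: m_0 = 0, m_1 = -9/2, m_2 = 0.
On [2, 3], g(x) = 6 + 5/2·(x - 2) - 9/4·(x - 2)² + 3/4·(x - 2)³.
With (x - 2) = 3/4: g(11/4) = 1773/256.

6.9258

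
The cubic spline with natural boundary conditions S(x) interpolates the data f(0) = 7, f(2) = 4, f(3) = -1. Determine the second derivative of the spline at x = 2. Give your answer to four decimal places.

-3.5000

With σ_i denoting the second derivative at x_i, h_i = 2, 1, and Δ_i = (y_(i+1) − y_i)/h_i = -3/2, -5:
  2·σ_0 + 6·σ_1 + 1·σ_2 = 6(Δ_1 - Δ_0) = -21
Natural end conditions: σ_0 = σ_2 = 0.
Solving the tridiagonal system: σ_0 = 0, σ_1 = -7/2, σ_2 = 0.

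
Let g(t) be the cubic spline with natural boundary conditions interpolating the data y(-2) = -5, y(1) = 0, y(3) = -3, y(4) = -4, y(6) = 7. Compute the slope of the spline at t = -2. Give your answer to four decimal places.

2.6222

Let M_i = g''(x_i). Step sizes h_i = 3, 2, 1, 2; slopes of the chords Δ_i = (y_(i+1) - y_i)/h_i = 5/3, -3/2, -1, 11/2.
  3·M_0 + 10·M_1 + 2·M_2 = 6(Δ_1 - Δ_0) = -19
  2·M_1 + 6·M_2 + 1·M_3 = 6(Δ_2 - Δ_1) = 3
  1·M_2 + 6·M_3 + 2·M_4 = 6(Δ_3 - Δ_2) = 39
Natural end conditions: M_0 = M_4 = 0.
Solving the tridiagonal system: M_0 = 0, M_1 = -623/326, M_2 = 9/163, M_3 = 1058/163, M_4 = 0.
On [-2, 1], g'(t) = b_0 + 2c_0·(t + 2) + 3d_0·(t + 2)² with b_0 = Δ_0 - h_0(2M_0 + M_1)/6 = 5129/1956, c_0 = M_0/2 = 0, d_0 = (M_1 - M_0)/(6h_0) = -623/5868. So g'(-2) = 5129/1956.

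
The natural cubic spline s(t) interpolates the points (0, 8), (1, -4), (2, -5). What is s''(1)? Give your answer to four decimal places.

Write m_i for s''(x_i). With h_i = 1, 1 and divided differences Δ_i = -12, -1, the continuity of s' gives the tridiagonal system
  1·m_0 + 4·m_1 + 1·m_2 = 6(Δ_1 - Δ_0) = 66
Natural end conditions: m_0 = m_2 = 0.
Solving the tridiagonal system: m_0 = 0, m_1 = 33/2, m_2 = 0.

16.5000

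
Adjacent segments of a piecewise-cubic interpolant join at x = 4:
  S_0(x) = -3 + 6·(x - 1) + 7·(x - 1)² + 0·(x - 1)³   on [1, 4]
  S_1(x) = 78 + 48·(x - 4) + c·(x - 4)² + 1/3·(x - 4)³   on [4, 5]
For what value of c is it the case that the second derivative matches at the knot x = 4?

S_0''(x) = 14 + 0·(x - 1), so S_0''(4) = 14. On the right, S_1''(4) = 2c, so c = 7.

7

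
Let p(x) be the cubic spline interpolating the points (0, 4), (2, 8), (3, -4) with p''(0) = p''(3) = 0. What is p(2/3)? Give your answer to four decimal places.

8.0988

Put σ_i = p'' at the i-th knot. Here h = (2, 1) and Δ = (2, -12), so the interior equations h_(i-1)·σ_(i-1) + 2(h_(i-1)+h_i)·σ_i + h_i·σ_(i+1) = 6(Δ_i − Δ_(i-1)) read
  2·σ_0 + 6·σ_1 + 1·σ_2 = 6(Δ_1 - Δ_0) = -84
Natural end conditions: σ_0 = σ_2 = 0.
Forward elimination and back-substitution give σ_0 = 0, σ_1 = -14, σ_2 = 0.
On [0, 2], p(x) = 4 + 20/3·x + 0·x² - 7/6·x³.
With x = 2/3: p(2/3) = 656/81.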